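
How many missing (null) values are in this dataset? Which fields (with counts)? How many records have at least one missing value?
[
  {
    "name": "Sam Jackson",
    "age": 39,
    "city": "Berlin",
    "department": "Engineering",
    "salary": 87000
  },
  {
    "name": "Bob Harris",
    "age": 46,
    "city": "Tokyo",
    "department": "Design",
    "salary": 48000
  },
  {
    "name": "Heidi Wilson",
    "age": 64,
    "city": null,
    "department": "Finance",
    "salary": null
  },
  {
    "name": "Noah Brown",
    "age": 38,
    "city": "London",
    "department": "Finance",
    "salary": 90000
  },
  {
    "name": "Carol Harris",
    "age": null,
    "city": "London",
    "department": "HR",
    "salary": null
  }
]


Checking for missing (null) values in 5 records:

  Sam Jackson: complete
  Bob Harris: complete
  Heidi Wilson: city, salary
  Noah Brown: complete
  Carol Harris: age, salary

Per field:
  name: 0 missing
  age: 1 missing
  city: 1 missing
  department: 0 missing
  salary: 2 missing

Total missing values: 4
Records with any missing: 2

4 missing values (age: 1, city: 1, salary: 2); 2 incomplete records


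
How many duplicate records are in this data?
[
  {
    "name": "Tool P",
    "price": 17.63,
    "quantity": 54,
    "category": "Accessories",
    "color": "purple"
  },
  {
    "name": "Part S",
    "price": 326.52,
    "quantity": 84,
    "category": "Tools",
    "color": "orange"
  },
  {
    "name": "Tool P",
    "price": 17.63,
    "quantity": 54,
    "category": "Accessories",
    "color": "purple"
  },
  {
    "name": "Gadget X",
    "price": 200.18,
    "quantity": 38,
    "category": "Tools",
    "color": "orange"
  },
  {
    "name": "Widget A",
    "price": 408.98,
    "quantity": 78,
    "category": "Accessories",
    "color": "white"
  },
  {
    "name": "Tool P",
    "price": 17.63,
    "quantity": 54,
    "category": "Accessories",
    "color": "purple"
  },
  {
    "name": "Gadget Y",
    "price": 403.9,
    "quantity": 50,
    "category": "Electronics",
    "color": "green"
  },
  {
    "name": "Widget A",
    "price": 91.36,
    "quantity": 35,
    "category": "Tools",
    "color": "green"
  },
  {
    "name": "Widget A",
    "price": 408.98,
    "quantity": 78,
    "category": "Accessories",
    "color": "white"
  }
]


Checking 9 records for duplicates:

  Row 1: Tool P ($17.63, qty 54)
  Row 2: Part S ($326.52, qty 84)
  Row 3: Tool P ($17.63, qty 54) <-- DUPLICATE
  Row 4: Gadget X ($200.18, qty 38)
  Row 5: Widget A ($408.98, qty 78)
  Row 6: Tool P ($17.63, qty 54) <-- DUPLICATE
  Row 7: Gadget Y ($403.9, qty 50)
  Row 8: Widget A ($91.36, qty 35)
  Row 9: Widget A ($408.98, qty 78) <-- DUPLICATE

Duplicates found: 3
Unique records: 6

3 duplicates, 6 unique


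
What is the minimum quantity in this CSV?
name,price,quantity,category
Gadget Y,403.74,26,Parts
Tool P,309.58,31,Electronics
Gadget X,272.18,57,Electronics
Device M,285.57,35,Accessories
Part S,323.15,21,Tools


Computing minimum quantity:
Values: [26, 31, 57, 35, 21]
Min = 21

21


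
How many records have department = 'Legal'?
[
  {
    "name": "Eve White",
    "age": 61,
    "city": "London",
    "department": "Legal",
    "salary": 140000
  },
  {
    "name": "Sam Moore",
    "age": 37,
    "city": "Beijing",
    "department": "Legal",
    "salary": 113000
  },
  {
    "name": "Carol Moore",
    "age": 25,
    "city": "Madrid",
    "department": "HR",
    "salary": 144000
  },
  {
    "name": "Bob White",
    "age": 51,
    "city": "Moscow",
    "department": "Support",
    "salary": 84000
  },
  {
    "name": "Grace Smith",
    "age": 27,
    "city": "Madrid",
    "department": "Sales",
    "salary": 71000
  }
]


Data: 5 records
Condition: department = 'Legal'

Checking each record:
  Eve White: Legal MATCH
  Sam Moore: Legal MATCH
  Carol Moore: HR
  Bob White: Support
  Grace Smith: Sales

Count: 2

2


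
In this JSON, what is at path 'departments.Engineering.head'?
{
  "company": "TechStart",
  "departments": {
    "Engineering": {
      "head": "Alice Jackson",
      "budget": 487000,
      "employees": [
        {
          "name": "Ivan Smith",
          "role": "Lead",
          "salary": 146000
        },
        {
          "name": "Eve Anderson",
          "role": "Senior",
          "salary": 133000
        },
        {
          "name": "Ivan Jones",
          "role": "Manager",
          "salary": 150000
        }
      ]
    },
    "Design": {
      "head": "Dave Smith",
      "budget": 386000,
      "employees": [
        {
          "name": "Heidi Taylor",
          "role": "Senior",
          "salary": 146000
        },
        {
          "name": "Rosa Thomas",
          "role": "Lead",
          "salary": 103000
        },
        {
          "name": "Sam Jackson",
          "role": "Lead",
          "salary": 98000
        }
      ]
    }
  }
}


Path: departments.Engineering.head

Navigate:
  -> departments
  -> Engineering
  -> head = 'Alice Jackson'

Alice Jackson


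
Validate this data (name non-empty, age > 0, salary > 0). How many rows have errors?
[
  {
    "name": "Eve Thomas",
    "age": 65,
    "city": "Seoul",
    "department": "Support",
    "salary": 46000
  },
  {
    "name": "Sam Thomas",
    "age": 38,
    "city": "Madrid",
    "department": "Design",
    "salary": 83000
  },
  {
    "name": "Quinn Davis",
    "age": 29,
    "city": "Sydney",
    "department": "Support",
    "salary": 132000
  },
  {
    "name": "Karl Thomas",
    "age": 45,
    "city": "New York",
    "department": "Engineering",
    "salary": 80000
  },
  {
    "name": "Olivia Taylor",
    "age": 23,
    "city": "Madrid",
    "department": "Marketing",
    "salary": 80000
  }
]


Validating 5 records:
Rules: name non-empty, age > 0, salary > 0

  Row 1 (Eve Thomas): OK
  Row 2 (Sam Thomas): OK
  Row 3 (Quinn Davis): OK
  Row 4 (Karl Thomas): OK
  Row 5 (Olivia Taylor): OK

Total errors: 0

0 errors


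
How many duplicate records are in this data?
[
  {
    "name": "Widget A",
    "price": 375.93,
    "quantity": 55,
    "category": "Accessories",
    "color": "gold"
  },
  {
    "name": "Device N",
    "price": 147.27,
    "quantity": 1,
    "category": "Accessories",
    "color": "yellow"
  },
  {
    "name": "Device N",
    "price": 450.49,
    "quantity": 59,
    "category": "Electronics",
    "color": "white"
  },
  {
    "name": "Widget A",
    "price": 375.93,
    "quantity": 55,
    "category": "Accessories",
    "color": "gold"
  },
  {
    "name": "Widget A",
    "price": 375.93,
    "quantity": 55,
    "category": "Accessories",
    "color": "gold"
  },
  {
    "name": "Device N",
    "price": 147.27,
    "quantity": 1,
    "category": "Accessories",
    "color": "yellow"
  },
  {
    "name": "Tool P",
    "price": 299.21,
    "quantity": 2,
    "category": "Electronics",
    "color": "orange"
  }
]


Checking 7 records for duplicates:

  Row 1: Widget A ($375.93, qty 55)
  Row 2: Device N ($147.27, qty 1)
  Row 3: Device N ($450.49, qty 59)
  Row 4: Widget A ($375.93, qty 55) <-- DUPLICATE
  Row 5: Widget A ($375.93, qty 55) <-- DUPLICATE
  Row 6: Device N ($147.27, qty 1) <-- DUPLICATE
  Row 7: Tool P ($299.21, qty 2)

Duplicates found: 3
Unique records: 4

3 duplicates, 4 unique


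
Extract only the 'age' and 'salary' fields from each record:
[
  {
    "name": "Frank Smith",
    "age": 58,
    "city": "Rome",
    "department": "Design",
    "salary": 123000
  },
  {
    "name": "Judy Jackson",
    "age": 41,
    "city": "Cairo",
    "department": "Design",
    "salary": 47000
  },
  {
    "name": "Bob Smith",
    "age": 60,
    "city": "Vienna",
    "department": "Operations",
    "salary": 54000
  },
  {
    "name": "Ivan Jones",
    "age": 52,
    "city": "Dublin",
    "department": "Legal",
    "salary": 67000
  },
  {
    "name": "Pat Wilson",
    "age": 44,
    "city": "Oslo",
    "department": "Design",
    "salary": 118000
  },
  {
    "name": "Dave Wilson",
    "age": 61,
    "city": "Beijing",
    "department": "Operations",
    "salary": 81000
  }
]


Original: 6 records with fields: name, age, city, department, salary
Keep: ['age', 'salary']
Drop: ['name', 'city', 'department']
Result: 6 records, 2 fields each

[
  {
    "age": 58,
    "salary": 123000
  },
  {
    "age": 41,
    "salary": 47000
  },
  {
    "age": 60,
    "salary": 54000
  },
  {
    "age": 52,
    "salary": 67000
  },
  {
    "age": 44,
    "salary": 118000
  },
  {
    "age": 61,
    "salary": 81000
  }
]


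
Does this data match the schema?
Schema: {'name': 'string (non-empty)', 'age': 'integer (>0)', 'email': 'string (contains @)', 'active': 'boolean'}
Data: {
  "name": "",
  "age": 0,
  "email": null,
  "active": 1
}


Validating each field against schema:
  name: FAIL ("" is an empty string)
  age: FAIL (0 is not > 0)
  email: FAIL (null is not a string)
  active: FAIL (1 is not a boolean)

Result: INVALID (4 errors: name, age, email, active)

INVALID (4 errors: name, age, email, active)


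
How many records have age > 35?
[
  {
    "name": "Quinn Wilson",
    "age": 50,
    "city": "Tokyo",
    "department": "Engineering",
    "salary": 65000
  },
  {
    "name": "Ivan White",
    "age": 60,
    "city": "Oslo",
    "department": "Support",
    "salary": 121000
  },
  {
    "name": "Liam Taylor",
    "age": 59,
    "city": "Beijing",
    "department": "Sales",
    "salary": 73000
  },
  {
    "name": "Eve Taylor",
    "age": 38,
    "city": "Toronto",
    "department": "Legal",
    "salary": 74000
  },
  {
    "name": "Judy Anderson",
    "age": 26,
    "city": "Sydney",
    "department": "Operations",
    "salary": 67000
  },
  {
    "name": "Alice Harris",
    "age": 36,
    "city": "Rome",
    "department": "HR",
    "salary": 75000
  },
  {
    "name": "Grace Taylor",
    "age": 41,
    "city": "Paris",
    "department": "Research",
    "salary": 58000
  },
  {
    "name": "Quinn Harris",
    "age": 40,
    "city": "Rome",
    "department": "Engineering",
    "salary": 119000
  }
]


Data: 8 records
Condition: age > 35

Checking each record:
  Quinn Wilson: 50 MATCH
  Ivan White: 60 MATCH
  Liam Taylor: 59 MATCH
  Eve Taylor: 38 MATCH
  Judy Anderson: 26
  Alice Harris: 36 MATCH
  Grace Taylor: 41 MATCH
  Quinn Harris: 40 MATCH

Count: 7

7


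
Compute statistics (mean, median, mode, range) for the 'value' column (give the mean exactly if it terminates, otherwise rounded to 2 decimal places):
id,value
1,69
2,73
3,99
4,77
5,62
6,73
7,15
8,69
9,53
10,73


Data: [69, 73, 99, 77, 62, 73, 15, 69, 53, 73]
Count: 10
Sum: 663
Mean: 663/10 = 66.3
Sorted: [15, 53, 62, 69, 69, 73, 73, 73, 77, 99]
Median: 71.0
Mode: 73 (3 times)
Range: 99 - 15 = 84
Min: 15, Max: 99

mean=66.3, median=71.0, mode=73, range=84


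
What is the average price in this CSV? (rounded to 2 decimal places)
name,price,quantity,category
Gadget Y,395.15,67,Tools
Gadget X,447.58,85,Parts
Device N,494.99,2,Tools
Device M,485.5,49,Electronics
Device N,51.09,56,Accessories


Computing average price:
Values: [395.15, 447.58, 494.99, 485.5, 51.09]
Sum = 1874.31
Count = 5
Average = 1874.31/5 = 374.862 exactly -> 374.86 (rounded half-up to 2 decimal places)

374.86


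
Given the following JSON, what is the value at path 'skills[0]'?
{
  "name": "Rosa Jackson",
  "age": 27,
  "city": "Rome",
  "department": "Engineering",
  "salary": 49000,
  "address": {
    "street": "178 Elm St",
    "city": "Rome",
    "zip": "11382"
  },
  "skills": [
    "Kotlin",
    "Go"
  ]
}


Query: skills[0]
Path: skills -> first element
Value: Kotlin

Kotlin


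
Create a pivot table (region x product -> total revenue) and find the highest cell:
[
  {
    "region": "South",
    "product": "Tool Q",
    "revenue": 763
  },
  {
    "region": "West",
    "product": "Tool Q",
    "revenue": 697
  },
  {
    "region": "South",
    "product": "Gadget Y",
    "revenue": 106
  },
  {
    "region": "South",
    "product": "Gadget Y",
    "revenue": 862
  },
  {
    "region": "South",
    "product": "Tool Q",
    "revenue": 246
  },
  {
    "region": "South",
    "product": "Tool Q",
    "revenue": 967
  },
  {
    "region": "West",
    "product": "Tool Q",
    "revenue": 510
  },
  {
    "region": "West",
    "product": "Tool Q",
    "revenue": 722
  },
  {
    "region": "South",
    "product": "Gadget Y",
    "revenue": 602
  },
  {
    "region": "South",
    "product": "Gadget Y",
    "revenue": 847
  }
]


Pivot: region (rows) x product (columns) -> total revenue

     Gadget Y      Tool Q      
South         2417          1976  
West             0          1929  

Highest: South / Gadget Y = $2417

South / Gadget Y = $2417


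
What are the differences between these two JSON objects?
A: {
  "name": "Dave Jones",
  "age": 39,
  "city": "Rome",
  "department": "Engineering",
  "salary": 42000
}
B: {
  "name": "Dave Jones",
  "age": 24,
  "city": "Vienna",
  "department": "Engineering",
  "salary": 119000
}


Comparing each field (in key order):
  name: same
  age: DIFFERENT
  city: DIFFERENT
  department: same
  salary: DIFFERENT
Differences:
  age: 39 -> 24
  city: Rome -> Vienna
  salary: 42000 -> 119000

3 field(s) changed

3 changes: age, city, salary


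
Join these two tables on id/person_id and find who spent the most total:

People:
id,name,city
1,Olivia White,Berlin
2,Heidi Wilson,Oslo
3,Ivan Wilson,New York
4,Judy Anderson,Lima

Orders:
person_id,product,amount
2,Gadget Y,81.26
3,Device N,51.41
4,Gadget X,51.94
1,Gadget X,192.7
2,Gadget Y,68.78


Join on: people.id = orders.person_id

Joined rows:
  Heidi Wilson (Oslo) bought Gadget Y for $81.26
  Ivan Wilson (New York) bought Device N for $51.41
  Judy Anderson (Lima) bought Gadget X for $51.94
  Olivia White (Berlin) bought Gadget X for $192.7
  Heidi Wilson (Oslo) bought Gadget Y for $68.78

Total per person:
  Olivia White: $192.70
  Heidi Wilson: $150.04
  Judy Anderson: $51.94
  Ivan Wilson: $51.41

Top spender: Olivia White ($192.70)

Olivia White ($192.70)


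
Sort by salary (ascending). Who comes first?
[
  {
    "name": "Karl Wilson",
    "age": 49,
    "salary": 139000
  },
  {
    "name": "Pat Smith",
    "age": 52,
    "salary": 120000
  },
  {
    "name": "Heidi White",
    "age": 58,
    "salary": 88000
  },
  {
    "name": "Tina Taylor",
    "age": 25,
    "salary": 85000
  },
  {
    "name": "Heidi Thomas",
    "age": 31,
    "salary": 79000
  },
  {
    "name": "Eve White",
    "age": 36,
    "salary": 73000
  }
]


Sort by: salary (ascending)

Sorted order:
  1. Eve White (salary = 73000)
  2. Heidi Thomas (salary = 79000)
  3. Tina Taylor (salary = 85000)
  4. Heidi White (salary = 88000)
  5. Pat Smith (salary = 120000)
  6. Karl Wilson (salary = 139000)

First: Eve White

Eve White


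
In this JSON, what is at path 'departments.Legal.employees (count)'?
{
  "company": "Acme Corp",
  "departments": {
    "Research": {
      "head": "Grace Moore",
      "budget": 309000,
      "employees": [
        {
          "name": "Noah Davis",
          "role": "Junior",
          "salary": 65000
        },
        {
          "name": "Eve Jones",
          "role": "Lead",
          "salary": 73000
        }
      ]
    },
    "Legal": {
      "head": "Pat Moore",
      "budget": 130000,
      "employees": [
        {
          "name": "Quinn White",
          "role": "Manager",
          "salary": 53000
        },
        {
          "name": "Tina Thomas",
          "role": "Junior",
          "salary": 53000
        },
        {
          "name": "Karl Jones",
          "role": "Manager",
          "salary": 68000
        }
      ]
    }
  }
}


Path: departments.Legal.employees (count)

Navigate:
  -> departments
  -> Legal
  -> employees (array, length 3)

3


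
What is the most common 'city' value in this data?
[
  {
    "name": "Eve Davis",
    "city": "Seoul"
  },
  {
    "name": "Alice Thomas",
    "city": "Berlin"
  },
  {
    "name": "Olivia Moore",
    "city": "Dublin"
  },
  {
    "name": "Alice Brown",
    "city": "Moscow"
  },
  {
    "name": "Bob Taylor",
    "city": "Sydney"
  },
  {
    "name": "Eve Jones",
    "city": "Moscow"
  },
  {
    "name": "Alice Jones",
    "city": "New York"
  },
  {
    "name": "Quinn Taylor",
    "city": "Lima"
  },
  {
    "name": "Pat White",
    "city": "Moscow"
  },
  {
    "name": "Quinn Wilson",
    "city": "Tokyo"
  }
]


Counting 'city' values across 10 records:

  Moscow: 3 ###
  Seoul: 1 #
  Berlin: 1 #
  Dublin: 1 #
  Sydney: 1 #
  New York: 1 #
  Lima: 1 #
  Tokyo: 1 #

Most common: Moscow (3 times)

Moscow (3 times)


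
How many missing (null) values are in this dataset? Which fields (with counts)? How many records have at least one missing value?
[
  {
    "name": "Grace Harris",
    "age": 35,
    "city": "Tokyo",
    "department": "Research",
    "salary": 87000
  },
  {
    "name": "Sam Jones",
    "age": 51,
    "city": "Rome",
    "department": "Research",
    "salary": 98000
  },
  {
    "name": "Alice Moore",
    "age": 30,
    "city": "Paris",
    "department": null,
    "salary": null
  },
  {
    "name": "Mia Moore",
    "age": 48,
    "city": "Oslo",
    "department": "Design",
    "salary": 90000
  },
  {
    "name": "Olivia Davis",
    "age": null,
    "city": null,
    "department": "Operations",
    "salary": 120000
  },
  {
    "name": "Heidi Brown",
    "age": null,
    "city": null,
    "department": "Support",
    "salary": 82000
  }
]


Checking for missing (null) values in 6 records:

  Grace Harris: complete
  Sam Jones: complete
  Alice Moore: department, salary
  Mia Moore: complete
  Olivia Davis: age, city
  Heidi Brown: age, city

Per field:
  name: 0 missing
  age: 2 missing
  city: 2 missing
  department: 1 missing
  salary: 1 missing

Total missing values: 6
Records with any missing: 3

6 missing values (age: 2, city: 2, department: 1, salary: 1); 3 incomplete records


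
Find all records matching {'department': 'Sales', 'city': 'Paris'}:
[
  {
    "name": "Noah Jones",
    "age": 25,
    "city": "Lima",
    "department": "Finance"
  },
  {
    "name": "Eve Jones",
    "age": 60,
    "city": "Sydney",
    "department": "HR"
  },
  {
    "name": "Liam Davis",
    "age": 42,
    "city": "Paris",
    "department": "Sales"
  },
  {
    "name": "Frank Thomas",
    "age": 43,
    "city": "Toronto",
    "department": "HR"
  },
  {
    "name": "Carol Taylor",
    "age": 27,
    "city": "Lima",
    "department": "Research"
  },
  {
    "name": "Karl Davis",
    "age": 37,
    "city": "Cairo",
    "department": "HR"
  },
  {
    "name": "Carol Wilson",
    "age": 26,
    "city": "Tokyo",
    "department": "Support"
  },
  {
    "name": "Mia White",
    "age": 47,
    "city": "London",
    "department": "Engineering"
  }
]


Search criteria: {'department': 'Sales', 'city': 'Paris'}

Checking 8 records:
  Noah Jones: {department: Finance, city: Lima}
  Eve Jones: {department: HR, city: Sydney}
  Liam Davis: {department: Sales, city: Paris} <-- MATCH
  Frank Thomas: {department: HR, city: Toronto}
  Carol Taylor: {department: Research, city: Lima}
  Karl Davis: {department: HR, city: Cairo}
  Carol Wilson: {department: Support, city: Tokyo}
  Mia White: {department: Engineering, city: London}

Matches: ["Liam Davis"]

["Liam Davis"]


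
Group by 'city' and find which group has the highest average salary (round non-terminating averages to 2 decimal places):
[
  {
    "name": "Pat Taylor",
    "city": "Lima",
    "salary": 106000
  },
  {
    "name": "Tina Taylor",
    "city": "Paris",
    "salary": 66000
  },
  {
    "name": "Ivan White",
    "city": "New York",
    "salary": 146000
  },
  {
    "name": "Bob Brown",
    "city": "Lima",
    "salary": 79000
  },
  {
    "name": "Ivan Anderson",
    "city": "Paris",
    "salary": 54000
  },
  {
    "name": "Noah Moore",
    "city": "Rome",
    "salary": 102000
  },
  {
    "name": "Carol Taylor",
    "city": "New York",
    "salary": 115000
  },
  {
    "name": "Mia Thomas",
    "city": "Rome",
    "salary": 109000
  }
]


Group by: city

Groups:
  Lima: 2 people, avg salary = 185000/2 = $92500
  New York: 2 people, avg salary = 261000/2 = $130500
  Paris: 2 people, avg salary = 120000/2 = $60000
  Rome: 2 people, avg salary = 211000/2 = $105500

Highest average salary: New York ($130500)

New York ($130500)


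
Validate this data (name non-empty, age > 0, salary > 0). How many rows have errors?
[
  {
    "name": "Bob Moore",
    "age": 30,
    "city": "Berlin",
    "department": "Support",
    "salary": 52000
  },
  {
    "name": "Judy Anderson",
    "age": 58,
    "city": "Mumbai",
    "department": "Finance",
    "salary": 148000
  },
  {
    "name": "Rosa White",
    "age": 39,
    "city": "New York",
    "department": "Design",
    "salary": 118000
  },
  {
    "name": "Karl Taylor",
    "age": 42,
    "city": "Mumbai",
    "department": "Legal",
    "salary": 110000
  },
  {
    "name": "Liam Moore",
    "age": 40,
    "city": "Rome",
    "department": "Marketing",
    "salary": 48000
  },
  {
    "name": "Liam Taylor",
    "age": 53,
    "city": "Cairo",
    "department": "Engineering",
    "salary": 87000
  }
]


Validating 6 records:
Rules: name non-empty, age > 0, salary > 0

  Row 1 (Bob Moore): OK
  Row 2 (Judy Anderson): OK
  Row 3 (Rosa White): OK
  Row 4 (Karl Taylor): OK
  Row 5 (Liam Moore): OK
  Row 6 (Liam Taylor): OK

Total errors: 0

0 errors


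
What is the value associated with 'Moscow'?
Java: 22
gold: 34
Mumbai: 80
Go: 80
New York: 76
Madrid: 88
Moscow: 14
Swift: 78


Looking up key 'Moscow'
Value: 14

14


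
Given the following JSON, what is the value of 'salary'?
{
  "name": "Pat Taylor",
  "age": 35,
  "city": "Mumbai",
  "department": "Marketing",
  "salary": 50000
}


Looking up field 'salary'
Value: 50000

50000


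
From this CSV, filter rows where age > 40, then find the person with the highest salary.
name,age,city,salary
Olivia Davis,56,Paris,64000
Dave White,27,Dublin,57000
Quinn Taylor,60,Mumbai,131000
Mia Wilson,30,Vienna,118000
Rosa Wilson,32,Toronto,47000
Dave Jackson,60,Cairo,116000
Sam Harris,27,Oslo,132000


Filter: age > 40
Sort by: salary (descending)

Filtered records (3):
  Quinn Taylor, age 60, salary $131000
  Dave Jackson, age 60, salary $116000
  Olivia Davis, age 56, salary $64000

Highest salary: Quinn Taylor ($131000)

Quinn Taylor


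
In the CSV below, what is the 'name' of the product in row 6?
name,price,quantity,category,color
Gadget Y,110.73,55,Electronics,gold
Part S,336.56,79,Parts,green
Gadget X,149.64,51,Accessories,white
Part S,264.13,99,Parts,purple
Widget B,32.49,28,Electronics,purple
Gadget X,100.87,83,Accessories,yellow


Query: Row 6 ('Gadget X'), column 'name'
Value: Gadget X

Gadget X


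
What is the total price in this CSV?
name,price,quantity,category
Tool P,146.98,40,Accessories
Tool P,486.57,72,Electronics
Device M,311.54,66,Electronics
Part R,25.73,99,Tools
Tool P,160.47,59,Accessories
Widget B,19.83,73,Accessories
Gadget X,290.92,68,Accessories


Computing total price:
Values: [146.98, 486.57, 311.54, 25.73, 160.47, 19.83, 290.92]
Sum = 1442.04

1442.04


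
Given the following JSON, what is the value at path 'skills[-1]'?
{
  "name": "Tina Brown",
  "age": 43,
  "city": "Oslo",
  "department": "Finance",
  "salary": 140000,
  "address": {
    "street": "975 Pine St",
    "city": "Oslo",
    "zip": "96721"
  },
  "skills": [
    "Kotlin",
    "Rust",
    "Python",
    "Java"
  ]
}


Query: skills[-1]
Path: skills -> last element
Value: Java

Java


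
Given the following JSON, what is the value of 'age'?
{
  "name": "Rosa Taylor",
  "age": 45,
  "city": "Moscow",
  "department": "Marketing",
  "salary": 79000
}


Looking up field 'age'
Value: 45

45


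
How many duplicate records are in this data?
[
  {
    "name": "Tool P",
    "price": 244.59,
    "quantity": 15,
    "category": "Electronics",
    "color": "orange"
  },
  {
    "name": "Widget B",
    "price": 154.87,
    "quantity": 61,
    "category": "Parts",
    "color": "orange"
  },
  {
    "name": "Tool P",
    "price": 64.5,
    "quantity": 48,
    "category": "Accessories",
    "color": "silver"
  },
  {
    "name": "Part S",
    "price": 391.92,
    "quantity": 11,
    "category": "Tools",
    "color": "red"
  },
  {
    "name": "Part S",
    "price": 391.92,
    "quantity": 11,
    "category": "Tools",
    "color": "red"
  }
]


Checking 5 records for duplicates:

  Row 1: Tool P ($244.59, qty 15)
  Row 2: Widget B ($154.87, qty 61)
  Row 3: Tool P ($64.5, qty 48)
  Row 4: Part S ($391.92, qty 11)
  Row 5: Part S ($391.92, qty 11) <-- DUPLICATE

Duplicates found: 1
Unique records: 4

1 duplicates, 4 unique


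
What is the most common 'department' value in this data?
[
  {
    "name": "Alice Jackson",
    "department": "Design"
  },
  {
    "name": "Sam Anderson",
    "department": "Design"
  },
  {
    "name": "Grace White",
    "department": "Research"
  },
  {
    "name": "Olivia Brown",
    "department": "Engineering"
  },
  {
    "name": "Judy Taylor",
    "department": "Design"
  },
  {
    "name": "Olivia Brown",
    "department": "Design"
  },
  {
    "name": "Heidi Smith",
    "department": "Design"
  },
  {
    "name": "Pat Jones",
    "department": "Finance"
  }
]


Counting 'department' values across 8 records:

  Design: 5 #####
  Research: 1 #
  Engineering: 1 #
  Finance: 1 #

Most common: Design (5 times)

Design (5 times)


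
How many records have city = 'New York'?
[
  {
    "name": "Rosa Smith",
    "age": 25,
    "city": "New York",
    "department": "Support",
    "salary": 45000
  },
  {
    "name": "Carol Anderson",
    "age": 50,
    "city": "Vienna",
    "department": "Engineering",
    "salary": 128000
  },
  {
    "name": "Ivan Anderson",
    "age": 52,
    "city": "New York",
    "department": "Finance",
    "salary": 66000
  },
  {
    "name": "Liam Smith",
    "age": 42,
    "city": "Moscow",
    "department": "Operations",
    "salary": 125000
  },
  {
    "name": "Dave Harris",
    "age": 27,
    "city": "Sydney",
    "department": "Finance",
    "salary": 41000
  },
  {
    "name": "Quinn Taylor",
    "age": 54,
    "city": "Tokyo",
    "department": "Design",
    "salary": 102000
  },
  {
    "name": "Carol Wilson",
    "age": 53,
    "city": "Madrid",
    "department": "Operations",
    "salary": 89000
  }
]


Data: 7 records
Condition: city = 'New York'

Checking each record:
  Rosa Smith: New York MATCH
  Carol Anderson: Vienna
  Ivan Anderson: New York MATCH
  Liam Smith: Moscow
  Dave Harris: Sydney
  Quinn Taylor: Tokyo
  Carol Wilson: Madrid

Count: 2

2


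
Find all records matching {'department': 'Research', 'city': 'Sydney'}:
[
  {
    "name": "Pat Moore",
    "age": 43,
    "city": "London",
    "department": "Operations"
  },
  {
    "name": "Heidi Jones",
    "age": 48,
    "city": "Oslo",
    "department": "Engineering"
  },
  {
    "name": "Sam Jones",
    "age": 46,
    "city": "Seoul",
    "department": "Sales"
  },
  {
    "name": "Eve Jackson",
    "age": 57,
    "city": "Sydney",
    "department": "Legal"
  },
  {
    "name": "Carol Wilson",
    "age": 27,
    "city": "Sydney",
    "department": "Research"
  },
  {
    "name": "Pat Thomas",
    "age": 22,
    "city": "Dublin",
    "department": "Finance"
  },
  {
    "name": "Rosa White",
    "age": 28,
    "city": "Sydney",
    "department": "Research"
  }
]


Search criteria: {'department': 'Research', 'city': 'Sydney'}

Checking 7 records:
  Pat Moore: {department: Operations, city: London}
  Heidi Jones: {department: Engineering, city: Oslo}
  Sam Jones: {department: Sales, city: Seoul}
  Eve Jackson: {department: Legal, city: Sydney}
  Carol Wilson: {department: Research, city: Sydney} <-- MATCH
  Pat Thomas: {department: Finance, city: Dublin}
  Rosa White: {department: Research, city: Sydney} <-- MATCH

Matches: ["Carol Wilson", "Rosa White"]

["Carol Wilson", "Rosa White"]


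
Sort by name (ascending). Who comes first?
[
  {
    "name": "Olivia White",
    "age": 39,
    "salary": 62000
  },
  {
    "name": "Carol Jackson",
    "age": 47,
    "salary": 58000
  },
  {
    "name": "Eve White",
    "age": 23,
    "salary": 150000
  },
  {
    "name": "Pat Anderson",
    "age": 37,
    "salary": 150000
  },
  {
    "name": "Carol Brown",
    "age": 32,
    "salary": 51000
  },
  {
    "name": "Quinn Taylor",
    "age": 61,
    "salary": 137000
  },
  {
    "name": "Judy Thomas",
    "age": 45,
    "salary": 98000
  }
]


Sort by: name (ascending)

Sorted order:
  1. Carol Brown (name = Carol Brown)
  2. Carol Jackson (name = Carol Jackson)
  3. Eve White (name = Eve White)
  4. Judy Thomas (name = Judy Thomas)
  5. Olivia White (name = Olivia White)
  6. Pat Anderson (name = Pat Anderson)
  7. Quinn Taylor (name = Quinn Taylor)

First: Carol Brown

Carol Brown


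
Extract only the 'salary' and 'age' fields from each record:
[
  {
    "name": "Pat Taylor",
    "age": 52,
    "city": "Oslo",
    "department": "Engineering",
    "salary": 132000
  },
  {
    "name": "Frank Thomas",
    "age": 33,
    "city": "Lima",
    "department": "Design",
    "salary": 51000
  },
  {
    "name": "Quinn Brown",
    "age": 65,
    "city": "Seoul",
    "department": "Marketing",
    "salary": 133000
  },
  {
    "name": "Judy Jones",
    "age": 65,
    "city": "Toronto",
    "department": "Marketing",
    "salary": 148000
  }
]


Original: 4 records with fields: name, age, city, department, salary
Keep: ['salary', 'age']
Drop: ['name', 'city', 'department']
Result: 4 records, 2 fields each

[
  {
    "salary": 132000,
    "age": 52
  },
  {
    "salary": 51000,
    "age": 33
  },
  {
    "salary": 133000,
    "age": 65
  },
  {
    "salary": 148000,
    "age": 65
  }
]


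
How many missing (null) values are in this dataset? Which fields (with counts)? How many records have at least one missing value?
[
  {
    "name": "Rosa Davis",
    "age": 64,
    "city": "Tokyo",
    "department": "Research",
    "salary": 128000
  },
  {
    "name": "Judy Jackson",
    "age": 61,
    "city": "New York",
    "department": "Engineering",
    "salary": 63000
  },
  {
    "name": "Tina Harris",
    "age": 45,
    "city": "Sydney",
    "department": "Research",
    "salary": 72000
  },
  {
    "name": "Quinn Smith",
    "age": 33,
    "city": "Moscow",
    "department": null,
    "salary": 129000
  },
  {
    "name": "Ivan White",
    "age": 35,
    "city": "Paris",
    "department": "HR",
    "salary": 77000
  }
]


Checking for missing (null) values in 5 records:

  Rosa Davis: complete
  Judy Jackson: complete
  Tina Harris: complete
  Quinn Smith: department
  Ivan White: complete

Per field:
  name: 0 missing
  age: 0 missing
  city: 0 missing
  department: 1 missing
  salary: 0 missing

Total missing values: 1
Records with any missing: 1

1 missing values (department: 1); 1 incomplete records


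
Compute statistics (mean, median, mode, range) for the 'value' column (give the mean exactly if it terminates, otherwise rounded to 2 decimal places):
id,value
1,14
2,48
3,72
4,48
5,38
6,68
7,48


Data: [14, 48, 72, 48, 38, 68, 48]
Count: 7
Sum: 336
Mean: 336/7 = 48
Sorted: [14, 38, 48, 48, 48, 68, 72]
Median: 48.0
Mode: 48 (3 times)
Range: 72 - 14 = 58
Min: 14, Max: 72

mean=48, median=48.0, mode=48, range=58


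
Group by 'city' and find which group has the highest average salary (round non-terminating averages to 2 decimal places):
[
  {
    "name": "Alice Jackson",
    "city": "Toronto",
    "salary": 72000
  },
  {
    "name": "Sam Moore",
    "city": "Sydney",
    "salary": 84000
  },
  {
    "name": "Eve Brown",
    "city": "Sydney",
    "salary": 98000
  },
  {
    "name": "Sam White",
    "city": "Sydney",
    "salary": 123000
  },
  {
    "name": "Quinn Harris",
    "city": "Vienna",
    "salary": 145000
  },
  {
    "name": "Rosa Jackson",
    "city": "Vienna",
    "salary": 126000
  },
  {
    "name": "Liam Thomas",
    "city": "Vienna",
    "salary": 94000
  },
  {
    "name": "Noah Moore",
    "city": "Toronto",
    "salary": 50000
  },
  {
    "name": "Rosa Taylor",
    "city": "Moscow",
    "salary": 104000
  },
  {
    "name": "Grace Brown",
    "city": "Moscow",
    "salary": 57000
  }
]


Group by: city

Groups:
  Moscow: 2 people, avg salary = 161000/2 = $80500
  Sydney: 3 people, avg salary = 305000/3 ≈ $101666.67
  Toronto: 2 people, avg salary = 122000/2 = $61000
  Vienna: 3 people, avg salary = 365000/3 ≈ $121666.67

Highest average salary: Vienna (≈$121666.67)

Vienna (≈$121666.67)


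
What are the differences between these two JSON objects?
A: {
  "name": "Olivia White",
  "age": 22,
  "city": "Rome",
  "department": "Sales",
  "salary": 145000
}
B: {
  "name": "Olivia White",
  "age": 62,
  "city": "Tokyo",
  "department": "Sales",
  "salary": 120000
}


Comparing each field (in key order):
  name: same
  age: DIFFERENT
  city: DIFFERENT
  department: same
  salary: DIFFERENT
Differences:
  age: 22 -> 62
  city: Rome -> Tokyo
  salary: 145000 -> 120000

3 field(s) changed

3 changes: age, city, salary


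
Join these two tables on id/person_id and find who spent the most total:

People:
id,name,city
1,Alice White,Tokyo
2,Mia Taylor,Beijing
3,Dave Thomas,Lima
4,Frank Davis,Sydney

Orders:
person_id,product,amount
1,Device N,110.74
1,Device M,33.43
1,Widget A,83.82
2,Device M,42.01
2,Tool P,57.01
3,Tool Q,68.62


Join on: people.id = orders.person_id

Joined rows:
  Alice White (Tokyo) bought Device N for $110.74
  Alice White (Tokyo) bought Device M for $33.43
  Alice White (Tokyo) bought Widget A for $83.82
  Mia Taylor (Beijing) bought Device M for $42.01
  Mia Taylor (Beijing) bought Tool P for $57.01
  Dave Thomas (Lima) bought Tool Q for $68.62

Total per person:
  Alice White: $227.99
  Mia Taylor: $99.02
  Dave Thomas: $68.62

Top spender: Alice White ($227.99)

Alice White ($227.99)


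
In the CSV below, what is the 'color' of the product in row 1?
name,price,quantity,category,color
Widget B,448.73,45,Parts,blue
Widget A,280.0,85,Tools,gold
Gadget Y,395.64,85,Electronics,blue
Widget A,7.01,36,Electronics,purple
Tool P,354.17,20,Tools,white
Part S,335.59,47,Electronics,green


Query: Row 1 ('Widget B'), column 'color'
Value: blue

blue


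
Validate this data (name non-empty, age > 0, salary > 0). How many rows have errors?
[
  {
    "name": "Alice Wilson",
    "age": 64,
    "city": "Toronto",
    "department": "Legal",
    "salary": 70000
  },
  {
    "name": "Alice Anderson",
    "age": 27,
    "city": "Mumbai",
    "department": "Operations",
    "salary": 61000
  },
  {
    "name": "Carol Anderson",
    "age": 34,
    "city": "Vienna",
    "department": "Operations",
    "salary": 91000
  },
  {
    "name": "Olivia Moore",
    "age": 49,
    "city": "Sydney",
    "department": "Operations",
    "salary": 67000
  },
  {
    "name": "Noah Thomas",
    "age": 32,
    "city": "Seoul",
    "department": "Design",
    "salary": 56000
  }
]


Validating 5 records:
Rules: name non-empty, age > 0, salary > 0

  Row 1 (Alice Wilson): OK
  Row 2 (Alice Anderson): OK
  Row 3 (Carol Anderson): OK
  Row 4 (Olivia Moore): OK
  Row 5 (Noah Thomas): OK

Total errors: 0

0 errors


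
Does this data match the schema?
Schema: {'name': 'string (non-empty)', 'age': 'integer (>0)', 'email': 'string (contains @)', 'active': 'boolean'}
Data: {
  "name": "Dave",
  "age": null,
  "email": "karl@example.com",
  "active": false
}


Validating each field against schema:
  name: OK (non-empty string)
  age: FAIL (null is not an integer)
  email: OK (string with @)
  active: OK (boolean)

Result: INVALID (1 error: age)

INVALID (1 error: age)


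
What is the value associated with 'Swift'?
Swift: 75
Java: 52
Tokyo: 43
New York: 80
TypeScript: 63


Looking up key 'Swift'
Value: 75

75


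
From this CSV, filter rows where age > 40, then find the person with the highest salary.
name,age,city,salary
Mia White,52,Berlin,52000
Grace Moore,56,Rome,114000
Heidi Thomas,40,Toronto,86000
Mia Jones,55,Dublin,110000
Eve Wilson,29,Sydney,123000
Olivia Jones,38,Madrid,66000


Filter: age > 40
Sort by: salary (descending)

Filtered records (3):
  Grace Moore, age 56, salary $114000
  Mia Jones, age 55, salary $110000
  Mia White, age 52, salary $52000

Highest salary: Grace Moore ($114000)

Grace Moore


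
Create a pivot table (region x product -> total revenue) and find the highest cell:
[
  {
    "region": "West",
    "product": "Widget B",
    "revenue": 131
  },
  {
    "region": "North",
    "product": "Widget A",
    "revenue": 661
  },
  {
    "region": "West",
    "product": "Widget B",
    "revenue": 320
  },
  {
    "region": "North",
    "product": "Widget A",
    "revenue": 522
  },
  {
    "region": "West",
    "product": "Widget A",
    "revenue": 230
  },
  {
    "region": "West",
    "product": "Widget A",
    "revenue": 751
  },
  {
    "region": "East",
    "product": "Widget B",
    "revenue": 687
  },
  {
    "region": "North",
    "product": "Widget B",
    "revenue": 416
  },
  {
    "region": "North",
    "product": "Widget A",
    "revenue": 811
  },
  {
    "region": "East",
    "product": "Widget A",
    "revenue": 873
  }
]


Pivot: region (rows) x product (columns) -> total revenue

     Widget A      Widget B    
East           873           687  
North         1994           416  
West           981           451  

Highest: North / Widget A = $1994

North / Widget A = $1994


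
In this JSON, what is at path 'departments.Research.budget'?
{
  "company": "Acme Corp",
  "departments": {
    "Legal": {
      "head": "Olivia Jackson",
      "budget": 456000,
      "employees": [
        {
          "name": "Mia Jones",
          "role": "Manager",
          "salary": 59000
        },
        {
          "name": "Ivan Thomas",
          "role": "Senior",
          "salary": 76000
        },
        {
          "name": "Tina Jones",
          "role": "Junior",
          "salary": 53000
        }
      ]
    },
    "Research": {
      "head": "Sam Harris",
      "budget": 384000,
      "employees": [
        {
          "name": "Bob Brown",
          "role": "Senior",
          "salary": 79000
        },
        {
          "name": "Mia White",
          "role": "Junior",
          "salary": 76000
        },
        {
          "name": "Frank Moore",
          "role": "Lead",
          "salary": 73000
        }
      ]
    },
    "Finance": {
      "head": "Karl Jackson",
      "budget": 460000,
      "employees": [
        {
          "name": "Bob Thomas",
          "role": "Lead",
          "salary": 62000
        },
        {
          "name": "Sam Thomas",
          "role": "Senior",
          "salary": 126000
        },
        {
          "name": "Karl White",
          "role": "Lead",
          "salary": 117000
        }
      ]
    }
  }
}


Path: departments.Research.budget

Navigate:
  -> departments
  -> Research
  -> budget = 384000

384000


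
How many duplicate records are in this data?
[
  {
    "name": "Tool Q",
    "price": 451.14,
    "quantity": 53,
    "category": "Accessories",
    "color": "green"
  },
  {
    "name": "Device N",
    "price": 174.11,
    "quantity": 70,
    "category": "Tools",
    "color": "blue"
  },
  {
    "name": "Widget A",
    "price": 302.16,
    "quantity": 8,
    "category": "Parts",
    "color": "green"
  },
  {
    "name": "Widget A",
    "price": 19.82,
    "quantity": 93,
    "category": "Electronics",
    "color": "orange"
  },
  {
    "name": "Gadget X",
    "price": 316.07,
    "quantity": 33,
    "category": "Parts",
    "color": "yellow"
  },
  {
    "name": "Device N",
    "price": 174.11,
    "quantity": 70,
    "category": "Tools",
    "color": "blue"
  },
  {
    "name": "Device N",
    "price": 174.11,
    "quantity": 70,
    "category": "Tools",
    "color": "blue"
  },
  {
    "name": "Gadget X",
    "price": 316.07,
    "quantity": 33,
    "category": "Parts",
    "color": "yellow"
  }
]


Checking 8 records for duplicates:

  Row 1: Tool Q ($451.14, qty 53)
  Row 2: Device N ($174.11, qty 70)
  Row 3: Widget A ($302.16, qty 8)
  Row 4: Widget A ($19.82, qty 93)
  Row 5: Gadget X ($316.07, qty 33)
  Row 6: Device N ($174.11, qty 70) <-- DUPLICATE
  Row 7: Device N ($174.11, qty 70) <-- DUPLICATE
  Row 8: Gadget X ($316.07, qty 33) <-- DUPLICATE

Duplicates found: 3
Unique records: 5

3 duplicates, 5 unique


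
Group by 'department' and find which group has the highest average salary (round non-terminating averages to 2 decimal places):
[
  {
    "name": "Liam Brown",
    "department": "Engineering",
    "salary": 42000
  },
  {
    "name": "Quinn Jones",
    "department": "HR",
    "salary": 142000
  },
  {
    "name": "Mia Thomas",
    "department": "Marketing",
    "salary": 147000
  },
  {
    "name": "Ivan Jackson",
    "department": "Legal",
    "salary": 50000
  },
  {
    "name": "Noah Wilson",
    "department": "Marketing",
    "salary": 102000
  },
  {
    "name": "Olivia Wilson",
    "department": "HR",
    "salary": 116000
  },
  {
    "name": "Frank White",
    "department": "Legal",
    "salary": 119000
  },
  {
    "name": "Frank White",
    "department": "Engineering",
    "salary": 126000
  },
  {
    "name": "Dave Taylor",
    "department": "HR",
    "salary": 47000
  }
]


Group by: department

Groups:
  Engineering: 2 people, avg salary = 168000/2 = $84000
  HR: 3 people, avg salary = 305000/3 ≈ $101666.67
  Legal: 2 people, avg salary = 169000/2 = $84500
  Marketing: 2 people, avg salary = 249000/2 = $124500

Highest average salary: Marketing ($124500)

Marketing ($124500)
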